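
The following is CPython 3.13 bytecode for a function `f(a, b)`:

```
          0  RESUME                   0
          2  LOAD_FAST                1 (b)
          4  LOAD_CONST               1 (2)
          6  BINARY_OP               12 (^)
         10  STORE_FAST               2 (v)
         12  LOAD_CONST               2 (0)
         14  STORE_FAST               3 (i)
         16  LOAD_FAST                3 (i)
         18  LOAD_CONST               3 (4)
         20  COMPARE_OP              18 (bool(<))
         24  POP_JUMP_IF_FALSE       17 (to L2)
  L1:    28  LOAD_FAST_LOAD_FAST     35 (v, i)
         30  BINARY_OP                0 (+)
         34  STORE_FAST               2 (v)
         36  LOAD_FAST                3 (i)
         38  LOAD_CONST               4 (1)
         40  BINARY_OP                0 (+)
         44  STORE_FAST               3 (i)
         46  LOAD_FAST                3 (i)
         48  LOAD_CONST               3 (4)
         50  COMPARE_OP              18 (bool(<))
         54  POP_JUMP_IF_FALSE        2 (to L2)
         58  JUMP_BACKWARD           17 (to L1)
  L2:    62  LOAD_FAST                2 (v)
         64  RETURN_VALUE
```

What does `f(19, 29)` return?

37

LOAD_FAST b → push 29. Stack: [29]
LOAD_CONST → push 2. Stack: [29, 2]
BINARY_OP ^ → 29 ^ 2 = 31. Stack: [31]
STORE_FAST v → v=31. Stack: []
LOAD_CONST → push 0. Stack: [0]
STORE_FAST i → i=0. Stack: []
LOAD_FAST i → push 0. Stack: [0]
LOAD_CONST → push 4. Stack: [0, 4]
COMPARE_OP bool(<) → 0 vs 4 = True. Stack: [True]
POP_JUMP_IF_FALSE → pop True; no jump. Stack: []
LOAD_FAST_LOAD_FAST v,i → push 31,0. Stack: [31, 0]
BINARY_OP + → 31 + 0 = 31. Stack: [31]
STORE_FAST v → v=31. Stack: []
LOAD_FAST i → push 0. Stack: [0]
LOAD_CONST → push 1. Stack: [0, 1]
BINARY_OP + → 0 + 1 = 1. Stack: [1]
STORE_FAST i → i=1. Stack: []
LOAD_FAST i → push 1. Stack: [1]
LOAD_CONST → push 4. Stack: [1, 4]
COMPARE_OP bool(<) → 1 vs 4 = True. Stack: [True]
POP_JUMP_IF_FALSE → pop True; no jump. Stack: []
LOAD_FAST_LOAD_FAST v,i → push 31,1. Stack: [31, 1]
BINARY_OP + → 31 + 1 = 32. Stack: [32]
STORE_FAST v → v=32. Stack: []
LOAD_FAST i → push 1. Stack: [1]
LOAD_CONST → push 1. Stack: [1, 1]
BINARY_OP + → 1 + 1 = 2. Stack: [2]
STORE_FAST i → i=2. Stack: []
LOAD_FAST i → push 2. Stack: [2]
LOAD_CONST → push 4. Stack: [2, 4]
COMPARE_OP bool(<) → 2 vs 4 = True. Stack: [True]
POP_JUMP_IF_FALSE → pop True; no jump. Stack: []
LOAD_FAST_LOAD_FAST v,i → push 32,2. Stack: [32, 2]
BINARY_OP + → 32 + 2 = 34. Stack: [34]
STORE_FAST v → v=34. Stack: []
LOAD_FAST i → push 2. Stack: [2]
LOAD_CONST → push 1. Stack: [2, 1]
BINARY_OP + → 2 + 1 = 3. Stack: [3]
STORE_FAST i → i=3. Stack: []
LOAD_FAST i → push 3. Stack: [3]
LOAD_CONST → push 4. Stack: [3, 4]
COMPARE_OP bool(<) → 3 vs 4 = True. Stack: [True]
POP_JUMP_IF_FALSE → pop True; no jump. Stack: []
LOAD_FAST_LOAD_FAST v,i → push 34,3. Stack: [34, 3]
BINARY_OP + → 34 + 3 = 37. Stack: [37]
STORE_FAST v → v=37. Stack: []
LOAD_FAST i → push 3. Stack: [3]
LOAD_CONST → push 1. Stack: [3, 1]
BINARY_OP + → 3 + 1 = 4. Stack: [4]
STORE_FAST i → i=4. Stack: []
LOAD_FAST i → push 4. Stack: [4]
LOAD_CONST → push 4. Stack: [4, 4]
COMPARE_OP bool(<) → 4 vs 4 = False. Stack: [False]
POP_JUMP_IF_FALSE → pop False; jump. Stack: []
LOAD_FAST v → push 37. Stack: [37]
RETURN_VALUE → return 37.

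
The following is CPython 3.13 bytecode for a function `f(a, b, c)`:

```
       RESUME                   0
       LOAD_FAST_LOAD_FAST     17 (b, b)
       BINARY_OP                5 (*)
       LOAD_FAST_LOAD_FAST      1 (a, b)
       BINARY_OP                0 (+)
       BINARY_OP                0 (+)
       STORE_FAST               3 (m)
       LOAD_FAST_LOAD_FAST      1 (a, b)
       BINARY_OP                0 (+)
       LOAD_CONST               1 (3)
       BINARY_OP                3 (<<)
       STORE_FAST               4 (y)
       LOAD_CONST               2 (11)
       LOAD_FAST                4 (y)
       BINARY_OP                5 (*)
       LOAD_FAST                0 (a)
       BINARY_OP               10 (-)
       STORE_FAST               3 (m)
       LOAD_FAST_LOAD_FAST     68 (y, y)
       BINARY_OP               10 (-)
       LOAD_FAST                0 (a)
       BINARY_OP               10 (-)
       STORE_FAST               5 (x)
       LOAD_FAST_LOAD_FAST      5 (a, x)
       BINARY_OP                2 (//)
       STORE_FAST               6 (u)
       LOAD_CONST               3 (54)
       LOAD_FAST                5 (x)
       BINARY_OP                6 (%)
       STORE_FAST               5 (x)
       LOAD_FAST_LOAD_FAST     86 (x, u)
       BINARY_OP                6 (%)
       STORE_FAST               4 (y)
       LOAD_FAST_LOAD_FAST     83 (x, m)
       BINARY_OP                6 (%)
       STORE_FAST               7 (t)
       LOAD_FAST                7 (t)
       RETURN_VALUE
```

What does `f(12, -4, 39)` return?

LOAD_FAST_LOAD_FAST b,b → push -4,-4. Stack: [-4, -4]
BINARY_OP * → -4 * -4 = 16. Stack: [16]
LOAD_FAST_LOAD_FAST a,b → push 12,-4. Stack: [16, 12, -4]
BINARY_OP + → 12 + -4 = 8. Stack: [16, 8]
BINARY_OP + → 16 + 8 = 24. Stack: [24]
STORE_FAST m → m=24. Stack: []
LOAD_FAST_LOAD_FAST a,b → push 12,-4. Stack: [12, -4]
BINARY_OP + → 12 + -4 = 8. Stack: [8]
LOAD_CONST → push 3. Stack: [8, 3]
BINARY_OP << → 8 << 3 = 64. Stack: [64]
STORE_FAST y → y=64. Stack: []
LOAD_CONST → push 11. Stack: [11]
LOAD_FAST y → push 64. Stack: [11, 64]
BINARY_OP * → 11 * 64 = 704. Stack: [704]
LOAD_FAST a → push 12. Stack: [704, 12]
BINARY_OP - → 704 - 12 = 692. Stack: [692]
STORE_FAST m → m=692. Stack: []
LOAD_FAST_LOAD_FAST y,y → push 64,64. Stack: [64, 64]
BINARY_OP - → 64 - 64 = 0. Stack: [0]
LOAD_FAST a → push 12. Stack: [0, 12]
BINARY_OP - → 0 - 12 = -12. Stack: [-12]
STORE_FAST x → x=-12. Stack: []
LOAD_FAST_LOAD_FAST a,x → push 12,-12. Stack: [12, -12]
BINARY_OP // → 12 // -12 = -1. Stack: [-1]
STORE_FAST u → u=-1. Stack: []
LOAD_CONST → push 54. Stack: [54]
LOAD_FAST x → push -12. Stack: [54, -12]
BINARY_OP % → 54 % -12 = -6. Stack: [-6]
STORE_FAST x → x=-6. Stack: []
LOAD_FAST_LOAD_FAST x,u → push -6,-1. Stack: [-6, -1]
BINARY_OP % → -6 % -1 = 0. Stack: [0]
STORE_FAST y → y=0. Stack: []
LOAD_FAST_LOAD_FAST x,m → push -6,692. Stack: [-6, 692]
BINARY_OP % → -6 % 692 = 686. Stack: [686]
STORE_FAST t → t=686. Stack: []
LOAD_FAST t → push 686. Stack: [686]
RETURN_VALUE → return 686.

686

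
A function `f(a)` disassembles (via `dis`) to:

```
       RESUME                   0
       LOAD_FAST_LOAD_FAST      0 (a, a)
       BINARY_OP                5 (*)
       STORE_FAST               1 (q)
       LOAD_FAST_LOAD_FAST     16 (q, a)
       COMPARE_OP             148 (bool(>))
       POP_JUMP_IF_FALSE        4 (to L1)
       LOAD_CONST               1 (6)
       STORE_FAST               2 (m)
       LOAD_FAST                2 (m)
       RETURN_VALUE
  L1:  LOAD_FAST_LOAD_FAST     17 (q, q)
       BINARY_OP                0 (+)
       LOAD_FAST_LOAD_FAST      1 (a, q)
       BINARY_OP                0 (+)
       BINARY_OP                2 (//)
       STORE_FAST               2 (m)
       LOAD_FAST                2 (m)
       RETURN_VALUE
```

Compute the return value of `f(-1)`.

6

LOAD_FAST_LOAD_FAST a,a → push -1,-1. Stack: [-1, -1]
BINARY_OP * → -1 * -1 = 1. Stack: [1]
STORE_FAST q → q=1. Stack: []
LOAD_FAST_LOAD_FAST q,a → push 1,-1. Stack: [1, -1]
COMPARE_OP bool(>) → 1 vs -1 = True. Stack: [True]
POP_JUMP_IF_FALSE → pop True; no jump. Stack: []
LOAD_CONST → push 6. Stack: [6]
STORE_FAST m → m=6. Stack: []
LOAD_FAST m → push 6. Stack: [6]
RETURN_VALUE → return 6.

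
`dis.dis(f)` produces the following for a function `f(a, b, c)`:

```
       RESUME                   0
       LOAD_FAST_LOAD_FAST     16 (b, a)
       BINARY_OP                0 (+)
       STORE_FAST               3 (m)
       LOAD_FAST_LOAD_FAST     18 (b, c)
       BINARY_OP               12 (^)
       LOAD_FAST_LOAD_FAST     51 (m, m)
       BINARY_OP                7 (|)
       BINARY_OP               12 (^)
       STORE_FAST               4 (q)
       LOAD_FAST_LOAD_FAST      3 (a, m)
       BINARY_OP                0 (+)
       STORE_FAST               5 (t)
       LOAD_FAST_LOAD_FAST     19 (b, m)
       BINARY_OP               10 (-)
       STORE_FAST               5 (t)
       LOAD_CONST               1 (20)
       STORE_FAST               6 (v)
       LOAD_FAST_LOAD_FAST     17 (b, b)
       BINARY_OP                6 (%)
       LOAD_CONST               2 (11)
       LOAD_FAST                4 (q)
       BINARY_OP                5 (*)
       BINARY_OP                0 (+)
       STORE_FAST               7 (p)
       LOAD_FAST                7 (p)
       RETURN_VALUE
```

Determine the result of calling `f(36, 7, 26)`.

594

LOAD_FAST_LOAD_FAST b,a → push 7,36. Stack: [7, 36]
BINARY_OP + → 7 + 36 = 43. Stack: [43]
STORE_FAST m → m=43. Stack: []
LOAD_FAST_LOAD_FAST b,c → push 7,26. Stack: [7, 26]
BINARY_OP ^ → 7 ^ 26 = 29. Stack: [29]
LOAD_FAST_LOAD_FAST m,m → push 43,43. Stack: [29, 43, 43]
BINARY_OP | → 43 | 43 = 43. Stack: [29, 43]
BINARY_OP ^ → 29 ^ 43 = 54. Stack: [54]
STORE_FAST q → q=54. Stack: []
LOAD_FAST_LOAD_FAST a,m → push 36,43. Stack: [36, 43]
BINARY_OP + → 36 + 43 = 79. Stack: [79]
STORE_FAST t → t=79. Stack: []
LOAD_FAST_LOAD_FAST b,m → push 7,43. Stack: [7, 43]
BINARY_OP - → 7 - 43 = -36. Stack: [-36]
STORE_FAST t → t=-36. Stack: []
LOAD_CONST → push 20. Stack: [20]
STORE_FAST v → v=20. Stack: []
LOAD_FAST_LOAD_FAST b,b → push 7,7. Stack: [7, 7]
BINARY_OP % → 7 % 7 = 0. Stack: [0]
LOAD_CONST → push 11. Stack: [0, 11]
LOAD_FAST q → push 54. Stack: [0, 11, 54]
BINARY_OP * → 11 * 54 = 594. Stack: [0, 594]
BINARY_OP + → 0 + 594 = 594. Stack: [594]
STORE_FAST p → p=594. Stack: []
LOAD_FAST p → push 594. Stack: [594]
RETURN_VALUE → return 594.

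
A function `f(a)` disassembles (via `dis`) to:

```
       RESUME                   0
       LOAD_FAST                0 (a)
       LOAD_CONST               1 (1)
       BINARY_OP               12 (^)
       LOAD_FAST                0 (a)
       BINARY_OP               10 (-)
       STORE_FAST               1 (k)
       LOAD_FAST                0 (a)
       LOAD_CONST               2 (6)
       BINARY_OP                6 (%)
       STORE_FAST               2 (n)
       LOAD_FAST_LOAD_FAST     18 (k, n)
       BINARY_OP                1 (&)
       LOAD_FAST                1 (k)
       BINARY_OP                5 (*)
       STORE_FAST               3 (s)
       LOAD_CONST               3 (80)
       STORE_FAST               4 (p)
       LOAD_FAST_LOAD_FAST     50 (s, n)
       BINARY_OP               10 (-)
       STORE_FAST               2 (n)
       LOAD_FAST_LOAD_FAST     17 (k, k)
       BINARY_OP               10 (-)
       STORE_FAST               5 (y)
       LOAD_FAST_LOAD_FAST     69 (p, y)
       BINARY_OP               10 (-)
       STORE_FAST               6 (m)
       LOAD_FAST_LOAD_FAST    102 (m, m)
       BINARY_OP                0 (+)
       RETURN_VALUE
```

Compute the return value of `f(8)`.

LOAD_FAST a → push 8. Stack: [8]
LOAD_CONST → push 1. Stack: [8, 1]
BINARY_OP ^ → 8 ^ 1 = 9. Stack: [9]
LOAD_FAST a → push 8. Stack: [9, 8]
BINARY_OP - → 9 - 8 = 1. Stack: [1]
STORE_FAST k → k=1. Stack: []
LOAD_FAST a → push 8. Stack: [8]
LOAD_CONST → push 6. Stack: [8, 6]
BINARY_OP % → 8 % 6 = 2. Stack: [2]
STORE_FAST n → n=2. Stack: []
LOAD_FAST_LOAD_FAST k,n → push 1,2. Stack: [1, 2]
BINARY_OP & → 1 & 2 = 0. Stack: [0]
LOAD_FAST k → push 1. Stack: [0, 1]
BINARY_OP * → 0 * 1 = 0. Stack: [0]
STORE_FAST s → s=0. Stack: []
LOAD_CONST → push 80. Stack: [80]
STORE_FAST p → p=80. Stack: []
LOAD_FAST_LOAD_FAST s,n → push 0,2. Stack: [0, 2]
BINARY_OP - → 0 - 2 = -2. Stack: [-2]
STORE_FAST n → n=-2. Stack: []
LOAD_FAST_LOAD_FAST k,k → push 1,1. Stack: [1, 1]
BINARY_OP - → 1 - 1 = 0. Stack: [0]
STORE_FAST y → y=0. Stack: []
LOAD_FAST_LOAD_FAST p,y → push 80,0. Stack: [80, 0]
BINARY_OP - → 80 - 0 = 80. Stack: [80]
STORE_FAST m → m=80. Stack: []
LOAD_FAST_LOAD_FAST m,m → push 80,80. Stack: [80, 80]
BINARY_OP + → 80 + 80 = 160. Stack: [160]
RETURN_VALUE → return 160.

160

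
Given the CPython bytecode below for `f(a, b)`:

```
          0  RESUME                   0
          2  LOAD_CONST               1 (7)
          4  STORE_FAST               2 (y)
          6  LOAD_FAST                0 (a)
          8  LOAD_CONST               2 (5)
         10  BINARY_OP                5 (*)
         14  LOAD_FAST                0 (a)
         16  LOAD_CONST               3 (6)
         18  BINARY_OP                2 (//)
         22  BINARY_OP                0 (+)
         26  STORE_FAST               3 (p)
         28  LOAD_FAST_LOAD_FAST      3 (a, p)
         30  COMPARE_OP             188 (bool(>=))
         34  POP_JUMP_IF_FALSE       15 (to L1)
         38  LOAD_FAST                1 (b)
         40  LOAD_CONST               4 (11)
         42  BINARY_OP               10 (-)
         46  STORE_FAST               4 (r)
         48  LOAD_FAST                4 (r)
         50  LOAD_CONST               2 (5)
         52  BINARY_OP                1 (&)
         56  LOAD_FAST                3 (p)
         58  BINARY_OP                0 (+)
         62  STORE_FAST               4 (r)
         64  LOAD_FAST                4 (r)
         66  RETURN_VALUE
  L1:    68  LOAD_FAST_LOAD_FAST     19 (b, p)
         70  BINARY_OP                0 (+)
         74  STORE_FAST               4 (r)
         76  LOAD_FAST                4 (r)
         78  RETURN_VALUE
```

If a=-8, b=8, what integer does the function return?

-37

LOAD_CONST → push 7. Stack: [7]
STORE_FAST y → y=7. Stack: []
LOAD_FAST a → push -8. Stack: [-8]
LOAD_CONST → push 5. Stack: [-8, 5]
BINARY_OP * → -8 * 5 = -40. Stack: [-40]
LOAD_FAST a → push -8. Stack: [-40, -8]
LOAD_CONST → push 6. Stack: [-40, -8, 6]
BINARY_OP // → -8 // 6 = -2. Stack: [-40, -2]
BINARY_OP + → -40 + -2 = -42. Stack: [-42]
STORE_FAST p → p=-42. Stack: []
LOAD_FAST_LOAD_FAST a,p → push -8,-42. Stack: [-8, -42]
COMPARE_OP bool(>=) → -8 vs -42 = True. Stack: [True]
POP_JUMP_IF_FALSE → pop True; no jump. Stack: []
LOAD_FAST b → push 8. Stack: [8]
LOAD_CONST → push 11. Stack: [8, 11]
BINARY_OP - → 8 - 11 = -3. Stack: [-3]
STORE_FAST r → r=-3. Stack: []
LOAD_FAST r → push -3. Stack: [-3]
LOAD_CONST → push 5. Stack: [-3, 5]
BINARY_OP & → -3 & 5 = 5. Stack: [5]
LOAD_FAST p → push -42. Stack: [5, -42]
BINARY_OP + → 5 + -42 = -37. Stack: [-37]
STORE_FAST r → r=-37. Stack: []
LOAD_FAST r → push -37. Stack: [-37]
RETURN_VALUE → return -37.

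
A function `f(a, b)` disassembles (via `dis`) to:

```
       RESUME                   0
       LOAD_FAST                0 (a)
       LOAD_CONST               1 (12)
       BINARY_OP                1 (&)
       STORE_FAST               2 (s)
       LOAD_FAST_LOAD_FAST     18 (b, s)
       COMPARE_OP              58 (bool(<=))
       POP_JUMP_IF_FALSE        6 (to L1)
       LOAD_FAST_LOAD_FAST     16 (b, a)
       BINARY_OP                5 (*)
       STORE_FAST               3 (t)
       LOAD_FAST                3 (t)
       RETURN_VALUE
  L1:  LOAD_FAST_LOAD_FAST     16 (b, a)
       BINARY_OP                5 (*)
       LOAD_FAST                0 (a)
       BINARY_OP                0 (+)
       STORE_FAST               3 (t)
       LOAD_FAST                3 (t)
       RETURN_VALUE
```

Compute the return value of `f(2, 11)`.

LOAD_FAST a → push 2. Stack: [2]
LOAD_CONST → push 12. Stack: [2, 12]
BINARY_OP & → 2 & 12 = 0. Stack: [0]
STORE_FAST s → s=0. Stack: []
LOAD_FAST_LOAD_FAST b,s → push 11,0. Stack: [11, 0]
COMPARE_OP bool(<=) → 11 vs 0 = False. Stack: [False]
POP_JUMP_IF_FALSE → pop False; jump. Stack: []
LOAD_FAST_LOAD_FAST b,a → push 11,2. Stack: [11, 2]
BINARY_OP * → 11 * 2 = 22. Stack: [22]
LOAD_FAST a → push 2. Stack: [22, 2]
BINARY_OP + → 22 + 2 = 24. Stack: [24]
STORE_FAST t → t=24. Stack: []
LOAD_FAST t → push 24. Stack: [24]
RETURN_VALUE → return 24.

24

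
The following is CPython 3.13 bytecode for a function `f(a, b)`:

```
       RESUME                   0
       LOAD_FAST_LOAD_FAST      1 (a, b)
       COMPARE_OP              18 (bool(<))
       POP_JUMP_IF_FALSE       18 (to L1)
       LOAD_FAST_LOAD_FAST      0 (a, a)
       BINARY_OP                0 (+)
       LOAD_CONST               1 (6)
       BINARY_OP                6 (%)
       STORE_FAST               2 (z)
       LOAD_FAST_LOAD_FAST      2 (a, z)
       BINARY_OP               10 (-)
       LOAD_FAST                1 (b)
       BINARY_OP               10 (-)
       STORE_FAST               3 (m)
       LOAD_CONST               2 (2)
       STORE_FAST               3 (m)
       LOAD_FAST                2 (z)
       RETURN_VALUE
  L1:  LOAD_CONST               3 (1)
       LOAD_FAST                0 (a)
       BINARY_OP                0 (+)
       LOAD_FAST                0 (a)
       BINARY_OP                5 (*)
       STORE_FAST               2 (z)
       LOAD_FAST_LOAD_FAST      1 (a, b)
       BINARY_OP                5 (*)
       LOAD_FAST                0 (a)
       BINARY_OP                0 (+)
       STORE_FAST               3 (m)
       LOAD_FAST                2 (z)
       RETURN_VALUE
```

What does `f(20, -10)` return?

LOAD_FAST_LOAD_FAST a,b → push 20,-10. Stack: [20, -10]
COMPARE_OP bool(<) → 20 vs -10 = False. Stack: [False]
POP_JUMP_IF_FALSE → pop False; jump. Stack: []
LOAD_CONST → push 1. Stack: [1]
LOAD_FAST a → push 20. Stack: [1, 20]
BINARY_OP + → 1 + 20 = 21. Stack: [21]
LOAD_FAST a → push 20. Stack: [21, 20]
BINARY_OP * → 21 * 20 = 420. Stack: [420]
STORE_FAST z → z=420. Stack: []
LOAD_FAST_LOAD_FAST a,b → push 20,-10. Stack: [20, -10]
BINARY_OP * → 20 * -10 = -200. Stack: [-200]
LOAD_FAST a → push 20. Stack: [-200, 20]
BINARY_OP + → -200 + 20 = -180. Stack: [-180]
STORE_FAST m → m=-180. Stack: []
LOAD_FAST z → push 420. Stack: [420]
RETURN_VALUE → return 420.

420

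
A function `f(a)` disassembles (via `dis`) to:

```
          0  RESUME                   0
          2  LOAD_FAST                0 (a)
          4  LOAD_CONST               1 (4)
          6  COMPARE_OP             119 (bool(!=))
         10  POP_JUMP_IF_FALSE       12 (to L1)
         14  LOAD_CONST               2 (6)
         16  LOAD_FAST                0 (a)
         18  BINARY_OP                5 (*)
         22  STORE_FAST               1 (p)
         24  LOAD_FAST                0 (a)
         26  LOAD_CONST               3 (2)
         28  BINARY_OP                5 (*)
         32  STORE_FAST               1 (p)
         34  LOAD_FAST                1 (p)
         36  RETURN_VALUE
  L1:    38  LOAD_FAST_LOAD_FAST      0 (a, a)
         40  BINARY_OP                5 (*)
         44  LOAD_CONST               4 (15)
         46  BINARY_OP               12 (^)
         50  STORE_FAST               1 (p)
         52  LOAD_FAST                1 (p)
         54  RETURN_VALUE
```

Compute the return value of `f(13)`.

26

LOAD_FAST a → push 13. Stack: [13]
LOAD_CONST → push 4. Stack: [13, 4]
COMPARE_OP bool(!=) → 13 vs 4 = True. Stack: [True]
POP_JUMP_IF_FALSE → pop True; no jump. Stack: []
LOAD_CONST → push 6. Stack: [6]
LOAD_FAST a → push 13. Stack: [6, 13]
BINARY_OP * → 6 * 13 = 78. Stack: [78]
STORE_FAST p → p=78. Stack: []
LOAD_FAST a → push 13. Stack: [13]
LOAD_CONST → push 2. Stack: [13, 2]
BINARY_OP * → 13 * 2 = 26. Stack: [26]
STORE_FAST p → p=26. Stack: []
LOAD_FAST p → push 26. Stack: [26]
RETURN_VALUE → return 26.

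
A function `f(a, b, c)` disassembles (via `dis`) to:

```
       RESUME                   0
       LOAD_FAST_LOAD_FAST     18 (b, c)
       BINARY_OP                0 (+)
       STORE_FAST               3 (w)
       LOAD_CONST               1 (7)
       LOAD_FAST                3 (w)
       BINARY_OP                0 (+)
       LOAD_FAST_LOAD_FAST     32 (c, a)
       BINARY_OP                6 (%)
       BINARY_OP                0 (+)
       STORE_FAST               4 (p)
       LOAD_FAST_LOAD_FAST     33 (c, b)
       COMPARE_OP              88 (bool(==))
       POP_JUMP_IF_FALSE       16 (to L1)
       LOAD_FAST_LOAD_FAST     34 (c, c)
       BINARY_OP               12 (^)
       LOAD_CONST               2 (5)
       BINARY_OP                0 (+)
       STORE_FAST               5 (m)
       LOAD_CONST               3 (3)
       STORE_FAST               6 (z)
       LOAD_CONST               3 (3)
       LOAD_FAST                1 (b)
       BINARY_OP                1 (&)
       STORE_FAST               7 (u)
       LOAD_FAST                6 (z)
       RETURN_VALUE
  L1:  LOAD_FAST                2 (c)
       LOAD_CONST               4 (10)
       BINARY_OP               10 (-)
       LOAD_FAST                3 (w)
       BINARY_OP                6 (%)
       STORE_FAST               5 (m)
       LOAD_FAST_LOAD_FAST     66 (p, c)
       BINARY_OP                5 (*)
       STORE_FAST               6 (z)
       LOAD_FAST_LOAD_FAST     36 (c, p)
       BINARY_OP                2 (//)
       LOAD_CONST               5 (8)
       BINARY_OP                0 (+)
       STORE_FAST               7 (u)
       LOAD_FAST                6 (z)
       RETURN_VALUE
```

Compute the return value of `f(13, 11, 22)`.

LOAD_FAST_LOAD_FAST b,c → push 11,22. Stack: [11, 22]
BINARY_OP + → 11 + 22 = 33. Stack: [33]
STORE_FAST w → w=33. Stack: []
LOAD_CONST → push 7. Stack: [7]
LOAD_FAST w → push 33. Stack: [7, 33]
BINARY_OP + → 7 + 33 = 40. Stack: [40]
LOAD_FAST_LOAD_FAST c,a → push 22,13. Stack: [40, 22, 13]
BINARY_OP % → 22 % 13 = 9. Stack: [40, 9]
BINARY_OP + → 40 + 9 = 49. Stack: [49]
STORE_FAST p → p=49. Stack: []
LOAD_FAST_LOAD_FAST c,b → push 22,11. Stack: [22, 11]
COMPARE_OP bool(==) → 22 vs 11 = False. Stack: [False]
POP_JUMP_IF_FALSE → pop False; jump. Stack: []
LOAD_FAST c → push 22. Stack: [22]
LOAD_CONST → push 10. Stack: [22, 10]
BINARY_OP - → 22 - 10 = 12. Stack: [12]
LOAD_FAST w → push 33. Stack: [12, 33]
BINARY_OP % → 12 % 33 = 12. Stack: [12]
STORE_FAST m → m=12. Stack: []
LOAD_FAST_LOAD_FAST p,c → push 49,22. Stack: [49, 22]
BINARY_OP * → 49 * 22 = 1078. Stack: [1078]
STORE_FAST z → z=1078. Stack: []
LOAD_FAST_LOAD_FAST c,p → push 22,49. Stack: [22, 49]
BINARY_OP // → 22 // 49 = 0. Stack: [0]
LOAD_CONST → push 8. Stack: [0, 8]
BINARY_OP + → 0 + 8 = 8. Stack: [8]
STORE_FAST u → u=8. Stack: []
LOAD_FAST z → push 1078. Stack: [1078]
RETURN_VALUE → return 1078.

1078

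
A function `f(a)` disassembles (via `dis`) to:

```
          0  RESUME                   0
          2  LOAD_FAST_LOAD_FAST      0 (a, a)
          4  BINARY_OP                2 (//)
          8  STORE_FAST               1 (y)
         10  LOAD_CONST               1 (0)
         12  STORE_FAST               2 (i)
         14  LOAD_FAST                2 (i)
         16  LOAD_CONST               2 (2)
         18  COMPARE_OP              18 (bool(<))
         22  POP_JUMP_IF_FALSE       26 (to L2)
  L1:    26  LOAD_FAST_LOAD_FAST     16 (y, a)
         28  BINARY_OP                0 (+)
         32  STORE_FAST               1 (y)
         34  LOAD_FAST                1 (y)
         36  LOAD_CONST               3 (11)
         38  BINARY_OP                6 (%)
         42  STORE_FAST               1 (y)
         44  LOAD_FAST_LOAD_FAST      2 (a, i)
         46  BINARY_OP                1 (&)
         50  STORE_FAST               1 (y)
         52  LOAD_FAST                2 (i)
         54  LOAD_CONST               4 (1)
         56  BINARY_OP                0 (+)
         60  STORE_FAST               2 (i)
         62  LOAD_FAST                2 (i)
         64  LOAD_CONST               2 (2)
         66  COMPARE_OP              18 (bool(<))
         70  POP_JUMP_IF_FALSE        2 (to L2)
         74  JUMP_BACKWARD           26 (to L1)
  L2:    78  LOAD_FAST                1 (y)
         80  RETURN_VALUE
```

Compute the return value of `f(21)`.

1

LOAD_FAST_LOAD_FAST a,a → push 21,21. Stack: [21, 21]
BINARY_OP // → 21 // 21 = 1. Stack: [1]
STORE_FAST y → y=1. Stack: []
LOAD_CONST → push 0. Stack: [0]
STORE_FAST i → i=0. Stack: []
LOAD_FAST i → push 0. Stack: [0]
LOAD_CONST → push 2. Stack: [0, 2]
COMPARE_OP bool(<) → 0 vs 2 = True. Stack: [True]
POP_JUMP_IF_FALSE → pop True; no jump. Stack: []
LOAD_FAST_LOAD_FAST y,a → push 1,21. Stack: [1, 21]
BINARY_OP + → 1 + 21 = 22. Stack: [22]
STORE_FAST y → y=22. Stack: []
LOAD_FAST y → push 22. Stack: [22]
LOAD_CONST → push 11. Stack: [22, 11]
BINARY_OP % → 22 % 11 = 0. Stack: [0]
STORE_FAST y → y=0. Stack: []
LOAD_FAST_LOAD_FAST a,i → push 21,0. Stack: [21, 0]
BINARY_OP & → 21 & 0 = 0. Stack: [0]
STORE_FAST y → y=0. Stack: []
LOAD_FAST i → push 0. Stack: [0]
LOAD_CONST → push 1. Stack: [0, 1]
BINARY_OP + → 0 + 1 = 1. Stack: [1]
STORE_FAST i → i=1. Stack: []
LOAD_FAST i → push 1. Stack: [1]
LOAD_CONST → push 2. Stack: [1, 2]
COMPARE_OP bool(<) → 1 vs 2 = True. Stack: [True]
POP_JUMP_IF_FALSE → pop True; no jump. Stack: []
LOAD_FAST_LOAD_FAST y,a → push 0,21. Stack: [0, 21]
BINARY_OP + → 0 + 21 = 21. Stack: [21]
STORE_FAST y → y=21. Stack: []
LOAD_FAST y → push 21. Stack: [21]
LOAD_CONST → push 11. Stack: [21, 11]
BINARY_OP % → 21 % 11 = 10. Stack: [10]
STORE_FAST y → y=10. Stack: []
LOAD_FAST_LOAD_FAST a,i → push 21,1. Stack: [21, 1]
BINARY_OP & → 21 & 1 = 1. Stack: [1]
STORE_FAST y → y=1. Stack: []
LOAD_FAST i → push 1. Stack: [1]
LOAD_CONST → push 1. Stack: [1, 1]
BINARY_OP + → 1 + 1 = 2. Stack: [2]
STORE_FAST i → i=2. Stack: []
LOAD_FAST i → push 2. Stack: [2]
LOAD_CONST → push 2. Stack: [2, 2]
COMPARE_OP bool(<) → 2 vs 2 = False. Stack: [False]
POP_JUMP_IF_FALSE → pop False; jump. Stack: []
LOAD_FAST y → push 1. Stack: [1]
RETURN_VALUE → return 1.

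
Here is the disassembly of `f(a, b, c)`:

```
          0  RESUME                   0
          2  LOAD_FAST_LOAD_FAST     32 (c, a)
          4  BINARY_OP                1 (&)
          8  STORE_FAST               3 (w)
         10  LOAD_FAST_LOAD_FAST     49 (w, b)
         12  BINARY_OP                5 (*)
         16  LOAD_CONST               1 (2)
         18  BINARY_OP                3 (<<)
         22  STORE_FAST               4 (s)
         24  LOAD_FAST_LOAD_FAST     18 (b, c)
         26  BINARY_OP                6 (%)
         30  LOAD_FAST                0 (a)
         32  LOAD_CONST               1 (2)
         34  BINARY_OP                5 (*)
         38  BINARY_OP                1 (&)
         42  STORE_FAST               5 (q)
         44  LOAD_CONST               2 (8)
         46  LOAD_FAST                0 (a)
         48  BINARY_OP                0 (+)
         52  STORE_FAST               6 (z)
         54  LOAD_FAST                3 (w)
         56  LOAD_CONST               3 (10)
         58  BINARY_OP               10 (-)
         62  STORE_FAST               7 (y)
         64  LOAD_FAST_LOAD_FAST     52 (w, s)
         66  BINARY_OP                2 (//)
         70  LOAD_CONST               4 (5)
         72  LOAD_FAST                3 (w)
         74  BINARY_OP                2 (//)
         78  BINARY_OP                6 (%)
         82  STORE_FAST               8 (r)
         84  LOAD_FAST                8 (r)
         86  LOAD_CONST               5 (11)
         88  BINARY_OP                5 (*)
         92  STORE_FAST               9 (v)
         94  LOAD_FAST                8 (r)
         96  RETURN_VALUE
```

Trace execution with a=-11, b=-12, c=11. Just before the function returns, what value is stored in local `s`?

LOAD_FAST_LOAD_FAST c,a → push 11,-11. Stack: [11, -11]
BINARY_OP & → 11 & -11 = 1. Stack: [1]
STORE_FAST w → w=1. Stack: []
LOAD_FAST_LOAD_FAST w,b → push 1,-12. Stack: [1, -12]
BINARY_OP * → 1 * -12 = -12. Stack: [-12]
LOAD_CONST → push 2. Stack: [-12, 2]
BINARY_OP << → -12 << 2 = -48. Stack: [-48]
STORE_FAST s → s=-48. Stack: []
LOAD_FAST_LOAD_FAST b,c → push -12,11. Stack: [-12, 11]
BINARY_OP % → -12 % 11 = 10. Stack: [10]
LOAD_FAST a → push -11. Stack: [10, -11]
LOAD_CONST → push 2. Stack: [10, -11, 2]
BINARY_OP * → -11 * 2 = -22. Stack: [10, -22]
BINARY_OP & → 10 & -22 = 10. Stack: [10]
STORE_FAST q → q=10. Stack: []
LOAD_CONST → push 8. Stack: [8]
LOAD_FAST a → push -11. Stack: [8, -11]
BINARY_OP + → 8 + -11 = -3. Stack: [-3]
STORE_FAST z → z=-3. Stack: []
LOAD_FAST w → push 1. Stack: [1]
LOAD_CONST → push 10. Stack: [1, 10]
BINARY_OP - → 1 - 10 = -9. Stack: [-9]
STORE_FAST y → y=-9. Stack: []
LOAD_FAST_LOAD_FAST w,s → push 1,-48. Stack: [1, -48]
BINARY_OP // → 1 // -48 = -1. Stack: [-1]
LOAD_CONST → push 5. Stack: [-1, 5]
LOAD_FAST w → push 1. Stack: [-1, 5, 1]
BINARY_OP // → 5 // 1 = 5. Stack: [-1, 5]
BINARY_OP % → -1 % 5 = 4. Stack: [4]
STORE_FAST r → r=4. Stack: []
LOAD_FAST r → push 4. Stack: [4]
LOAD_CONST → push 11. Stack: [4, 11]
BINARY_OP * → 4 * 11 = 44. Stack: [44]
STORE_FAST v → v=44. Stack: []
LOAD_FAST r → push 4. Stack: [4]
RETURN_VALUE → return 4.

-48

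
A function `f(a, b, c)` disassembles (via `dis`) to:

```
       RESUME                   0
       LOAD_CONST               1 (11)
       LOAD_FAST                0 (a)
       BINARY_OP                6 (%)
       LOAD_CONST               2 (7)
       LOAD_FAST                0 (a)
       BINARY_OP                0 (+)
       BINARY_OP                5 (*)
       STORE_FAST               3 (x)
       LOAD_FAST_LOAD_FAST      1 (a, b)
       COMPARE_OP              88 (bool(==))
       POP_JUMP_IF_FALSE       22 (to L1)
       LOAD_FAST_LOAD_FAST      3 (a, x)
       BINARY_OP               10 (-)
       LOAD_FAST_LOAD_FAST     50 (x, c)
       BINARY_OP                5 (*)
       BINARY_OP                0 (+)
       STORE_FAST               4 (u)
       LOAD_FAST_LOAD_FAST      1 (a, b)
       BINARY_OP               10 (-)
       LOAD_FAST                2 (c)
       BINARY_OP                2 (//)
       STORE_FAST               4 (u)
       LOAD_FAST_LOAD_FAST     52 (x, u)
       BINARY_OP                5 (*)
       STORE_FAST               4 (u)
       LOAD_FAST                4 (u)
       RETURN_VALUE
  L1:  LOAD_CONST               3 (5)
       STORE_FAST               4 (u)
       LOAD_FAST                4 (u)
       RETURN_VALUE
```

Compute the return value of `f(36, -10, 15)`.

5

LOAD_CONST → push 11. Stack: [11]
LOAD_FAST a → push 36. Stack: [11, 36]
BINARY_OP % → 11 % 36 = 11. Stack: [11]
LOAD_CONST → push 7. Stack: [11, 7]
LOAD_FAST a → push 36. Stack: [11, 7, 36]
BINARY_OP + → 7 + 36 = 43. Stack: [11, 43]
BINARY_OP * → 11 * 43 = 473. Stack: [473]
STORE_FAST x → x=473. Stack: []
LOAD_FAST_LOAD_FAST a,b → push 36,-10. Stack: [36, -10]
COMPARE_OP bool(==) → 36 vs -10 = False. Stack: [False]
POP_JUMP_IF_FALSE → pop False; jump. Stack: []
LOAD_CONST → push 5. Stack: [5]
STORE_FAST u → u=5. Stack: []
LOAD_FAST u → push 5. Stack: [5]
RETURN_VALUE → return 5.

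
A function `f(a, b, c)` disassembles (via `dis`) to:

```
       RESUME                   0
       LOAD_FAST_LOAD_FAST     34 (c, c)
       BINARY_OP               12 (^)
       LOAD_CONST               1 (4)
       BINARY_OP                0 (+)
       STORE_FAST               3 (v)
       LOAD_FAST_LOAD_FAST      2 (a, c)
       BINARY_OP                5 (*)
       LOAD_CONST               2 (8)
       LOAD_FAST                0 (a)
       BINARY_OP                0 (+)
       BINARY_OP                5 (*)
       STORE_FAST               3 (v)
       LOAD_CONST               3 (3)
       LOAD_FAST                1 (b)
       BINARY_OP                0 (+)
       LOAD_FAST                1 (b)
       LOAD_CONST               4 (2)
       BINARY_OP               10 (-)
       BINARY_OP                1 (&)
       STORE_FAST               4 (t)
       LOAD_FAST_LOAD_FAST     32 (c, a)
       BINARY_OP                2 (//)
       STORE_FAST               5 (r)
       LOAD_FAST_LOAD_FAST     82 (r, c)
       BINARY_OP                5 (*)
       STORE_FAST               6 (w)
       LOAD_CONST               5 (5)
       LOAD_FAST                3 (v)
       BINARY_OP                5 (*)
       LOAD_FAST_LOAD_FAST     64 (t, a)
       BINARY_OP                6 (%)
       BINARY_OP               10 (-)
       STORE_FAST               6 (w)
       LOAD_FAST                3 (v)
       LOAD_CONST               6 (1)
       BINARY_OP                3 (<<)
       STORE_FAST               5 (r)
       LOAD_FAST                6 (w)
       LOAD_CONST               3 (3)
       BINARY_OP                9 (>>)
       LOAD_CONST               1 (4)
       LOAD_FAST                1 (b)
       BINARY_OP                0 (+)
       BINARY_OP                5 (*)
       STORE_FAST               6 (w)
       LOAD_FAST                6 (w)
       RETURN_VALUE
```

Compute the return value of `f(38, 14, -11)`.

-216324

LOAD_FAST_LOAD_FAST c,c → push -11,-11. Stack: [-11, -11]
BINARY_OP ^ → -11 ^ -11 = 0. Stack: [0]
LOAD_CONST → push 4. Stack: [0, 4]
BINARY_OP + → 0 + 4 = 4. Stack: [4]
STORE_FAST v → v=4. Stack: []
LOAD_FAST_LOAD_FAST a,c → push 38,-11. Stack: [38, -11]
BINARY_OP * → 38 * -11 = -418. Stack: [-418]
LOAD_CONST → push 8. Stack: [-418, 8]
LOAD_FAST a → push 38. Stack: [-418, 8, 38]
BINARY_OP + → 8 + 38 = 46. Stack: [-418, 46]
BINARY_OP * → -418 * 46 = -19228. Stack: [-19228]
STORE_FAST v → v=-19228. Stack: []
LOAD_CONST → push 3. Stack: [3]
LOAD_FAST b → push 14. Stack: [3, 14]
BINARY_OP + → 3 + 14 = 17. Stack: [17]
LOAD_FAST b → push 14. Stack: [17, 14]
LOAD_CONST → push 2. Stack: [17, 14, 2]
BINARY_OP - → 14 - 2 = 12. Stack: [17, 12]
BINARY_OP & → 17 & 12 = 0. Stack: [0]
STORE_FAST t → t=0. Stack: []
LOAD_FAST_LOAD_FAST c,a → push -11,38. Stack: [-11, 38]
BINARY_OP // → -11 // 38 = -1. Stack: [-1]
STORE_FAST r → r=-1. Stack: []
LOAD_FAST_LOAD_FAST r,c → push -1,-11. Stack: [-1, -11]
BINARY_OP * → -1 * -11 = 11. Stack: [11]
STORE_FAST w → w=11. Stack: []
LOAD_CONST → push 5. Stack: [5]
LOAD_FAST v → push -19228. Stack: [5, -19228]
BINARY_OP * → 5 * -19228 = -96140. Stack: [-96140]
LOAD_FAST_LOAD_FAST t,a → push 0,38. Stack: [-96140, 0, 38]
BINARY_OP % → 0 % 38 = 0. Stack: [-96140, 0]
BINARY_OP - → -96140 - 0 = -96140. Stack: [-96140]
STORE_FAST w → w=-96140. Stack: []
LOAD_FAST v → push -19228. Stack: [-19228]
LOAD_CONST → push 1. Stack: [-19228, 1]
BINARY_OP << → -19228 << 1 = -38456. Stack: [-38456]
STORE_FAST r → r=-38456. Stack: []
LOAD_FAST w → push -96140. Stack: [-96140]
LOAD_CONST → push 3. Stack: [-96140, 3]
BINARY_OP >> → -96140 >> 3 = -12018. Stack: [-12018]
LOAD_CONST → push 4. Stack: [-12018, 4]
LOAD_FAST b → push 14. Stack: [-12018, 4, 14]
BINARY_OP + → 4 + 14 = 18. Stack: [-12018, 18]
BINARY_OP * → -12018 * 18 = -216324. Stack: [-216324]
STORE_FAST w → w=-216324. Stack: []
LOAD_FAST w → push -216324. Stack: [-216324]
RETURN_VALUE → return -216324.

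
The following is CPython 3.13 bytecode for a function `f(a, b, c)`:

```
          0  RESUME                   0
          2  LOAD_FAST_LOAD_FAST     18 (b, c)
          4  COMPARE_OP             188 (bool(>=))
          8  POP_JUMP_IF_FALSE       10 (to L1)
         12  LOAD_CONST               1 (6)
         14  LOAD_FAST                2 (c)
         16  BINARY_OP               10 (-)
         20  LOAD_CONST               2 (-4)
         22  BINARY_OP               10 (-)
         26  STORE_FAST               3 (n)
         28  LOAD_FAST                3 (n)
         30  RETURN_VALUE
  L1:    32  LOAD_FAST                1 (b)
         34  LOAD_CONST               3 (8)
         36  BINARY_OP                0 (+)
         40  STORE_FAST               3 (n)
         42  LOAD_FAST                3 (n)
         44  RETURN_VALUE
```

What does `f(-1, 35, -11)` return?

21

LOAD_FAST_LOAD_FAST b,c → push 35,-11. Stack: [35, -11]
COMPARE_OP bool(>=) → 35 vs -11 = True. Stack: [True]
POP_JUMP_IF_FALSE → pop True; no jump. Stack: []
LOAD_CONST → push 6. Stack: [6]
LOAD_FAST c → push -11. Stack: [6, -11]
BINARY_OP - → 6 - -11 = 17. Stack: [17]
LOAD_CONST → push -4. Stack: [17, -4]
BINARY_OP - → 17 - -4 = 21. Stack: [21]
STORE_FAST n → n=21. Stack: []
LOAD_FAST n → push 21. Stack: [21]
RETURN_VALUE → return 21.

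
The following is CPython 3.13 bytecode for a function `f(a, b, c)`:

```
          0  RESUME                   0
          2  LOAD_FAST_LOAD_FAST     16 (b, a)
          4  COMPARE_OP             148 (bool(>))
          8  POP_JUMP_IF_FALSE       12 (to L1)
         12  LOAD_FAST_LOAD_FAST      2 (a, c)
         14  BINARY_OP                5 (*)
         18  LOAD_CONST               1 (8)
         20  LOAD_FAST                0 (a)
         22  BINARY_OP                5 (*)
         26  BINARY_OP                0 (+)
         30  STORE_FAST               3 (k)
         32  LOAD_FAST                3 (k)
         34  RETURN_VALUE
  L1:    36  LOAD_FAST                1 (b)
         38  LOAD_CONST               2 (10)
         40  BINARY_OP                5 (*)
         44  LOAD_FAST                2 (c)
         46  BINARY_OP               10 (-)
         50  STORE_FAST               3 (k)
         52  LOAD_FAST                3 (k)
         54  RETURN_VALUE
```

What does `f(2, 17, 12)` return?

40

LOAD_FAST_LOAD_FAST b,a → push 17,2. Stack: [17, 2]
COMPARE_OP bool(>) → 17 vs 2 = True. Stack: [True]
POP_JUMP_IF_FALSE → pop True; no jump. Stack: []
LOAD_FAST_LOAD_FAST a,c → push 2,12. Stack: [2, 12]
BINARY_OP * → 2 * 12 = 24. Stack: [24]
LOAD_CONST → push 8. Stack: [24, 8]
LOAD_FAST a → push 2. Stack: [24, 8, 2]
BINARY_OP * → 8 * 2 = 16. Stack: [24, 16]
BINARY_OP + → 24 + 16 = 40. Stack: [40]
STORE_FAST k → k=40. Stack: []
LOAD_FAST k → push 40. Stack: [40]
RETURN_VALUE → return 40.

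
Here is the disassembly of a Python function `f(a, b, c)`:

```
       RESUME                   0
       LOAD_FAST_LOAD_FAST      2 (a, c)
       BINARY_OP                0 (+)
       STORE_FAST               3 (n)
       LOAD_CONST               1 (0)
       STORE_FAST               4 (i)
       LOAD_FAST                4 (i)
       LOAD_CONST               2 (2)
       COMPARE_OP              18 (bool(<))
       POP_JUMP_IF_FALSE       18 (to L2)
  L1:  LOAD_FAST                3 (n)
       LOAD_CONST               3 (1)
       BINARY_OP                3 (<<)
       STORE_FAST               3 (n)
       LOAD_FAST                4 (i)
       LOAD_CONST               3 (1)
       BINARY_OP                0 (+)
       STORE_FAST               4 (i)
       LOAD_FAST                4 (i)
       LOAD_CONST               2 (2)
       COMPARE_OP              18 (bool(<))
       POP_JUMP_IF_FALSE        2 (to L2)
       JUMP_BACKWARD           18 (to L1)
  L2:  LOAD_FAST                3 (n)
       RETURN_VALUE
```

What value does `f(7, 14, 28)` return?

140

LOAD_FAST_LOAD_FAST a,c → push 7,28. Stack: [7, 28]
BINARY_OP + → 7 + 28 = 35. Stack: [35]
STORE_FAST n → n=35. Stack: []
LOAD_CONST → push 0. Stack: [0]
STORE_FAST i → i=0. Stack: []
LOAD_FAST i → push 0. Stack: [0]
LOAD_CONST → push 2. Stack: [0, 2]
COMPARE_OP bool(<) → 0 vs 2 = True. Stack: [True]
POP_JUMP_IF_FALSE → pop True; no jump. Stack: []
LOAD_FAST n → push 35. Stack: [35]
LOAD_CONST → push 1. Stack: [35, 1]
BINARY_OP << → 35 << 1 = 70. Stack: [70]
STORE_FAST n → n=70. Stack: []
LOAD_FAST i → push 0. Stack: [0]
LOAD_CONST → push 1. Stack: [0, 1]
BINARY_OP + → 0 + 1 = 1. Stack: [1]
STORE_FAST i → i=1. Stack: []
LOAD_FAST i → push 1. Stack: [1]
LOAD_CONST → push 2. Stack: [1, 2]
COMPARE_OP bool(<) → 1 vs 2 = True. Stack: [True]
POP_JUMP_IF_FALSE → pop True; no jump. Stack: []
LOAD_FAST n → push 70. Stack: [70]
LOAD_CONST → push 1. Stack: [70, 1]
BINARY_OP << → 70 << 1 = 140. Stack: [140]
STORE_FAST n → n=140. Stack: []
LOAD_FAST i → push 1. Stack: [1]
LOAD_CONST → push 1. Stack: [1, 1]
BINARY_OP + → 1 + 1 = 2. Stack: [2]
STORE_FAST i → i=2. Stack: []
LOAD_FAST i → push 2. Stack: [2]
LOAD_CONST → push 2. Stack: [2, 2]
COMPARE_OP bool(<) → 2 vs 2 = False. Stack: [False]
POP_JUMP_IF_FALSE → pop False; jump. Stack: []
LOAD_FAST n → push 140. Stack: [140]
RETURN_VALUE → return 140.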